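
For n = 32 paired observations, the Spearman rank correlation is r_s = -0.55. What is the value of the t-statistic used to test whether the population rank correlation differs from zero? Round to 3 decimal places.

-3.607

t = r_s·√(n−2) / √(1−r_s²) with r_s = -0.55, n = 32
  = -0.55·√30 / √(1 − 0.3025)
  = -0.55·5.477226 / 0.835165
  = -3.012474 / 0.835165 = -3.607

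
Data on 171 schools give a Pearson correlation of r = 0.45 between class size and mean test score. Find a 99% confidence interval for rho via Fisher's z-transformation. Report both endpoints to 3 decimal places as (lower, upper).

z_r = atanh(0.45) = 0.484700;  SE = 1/√(n−3) = 1/√168 = 0.077152
z-limits: 0.484700 ± 2.576·0.077152 = 0.484700 ± 0.198744 = [0.285956, 0.683444]
ρ-limits: (tanh 0.285956, tanh 0.683444) = (0.278, 0.594)

(0.278, 0.594)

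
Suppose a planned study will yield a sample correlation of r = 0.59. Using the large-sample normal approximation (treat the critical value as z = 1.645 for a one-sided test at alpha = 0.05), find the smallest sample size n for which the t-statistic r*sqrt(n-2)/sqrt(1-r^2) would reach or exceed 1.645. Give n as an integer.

8

Need r·√(n−2)/√(1−r²) ≥ 1.645
√(n−2) ≥ 1.645·√(1−0.3481) / 0.59 = 1.645·0.807403 / 0.59 = 2.2511
n−2 ≥ 5.0675  ⇒  n ≥ 7.0675
Smallest integer n = 8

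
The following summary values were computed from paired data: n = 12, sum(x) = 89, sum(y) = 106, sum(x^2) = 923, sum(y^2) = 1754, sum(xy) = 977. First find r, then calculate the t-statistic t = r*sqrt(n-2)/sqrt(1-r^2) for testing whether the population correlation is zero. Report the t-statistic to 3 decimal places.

1.428

S_xy = nΣxy − ΣxΣy = 12·977 − 89·106 = 11724 − 9434 = 2290
S_xx = nΣx² − (Σx)² = 12·923 − 89² = 11076 − 7921 = 3155
S_yy = nΣy² − (Σy)² = 12·1754 − 106² = 21048 − 11236 = 9812
r = S_xy / √(S_xx·S_yy) = 2290 / √(3155·9812) = 2290 / √30956860 = 2290 / 5563.8889 = 0.4116
t = r·√(n−2)/√(1−r²) = 0.4116·√10 / √(1−0.169415) = 1.301593 / 0.911364 = 1.428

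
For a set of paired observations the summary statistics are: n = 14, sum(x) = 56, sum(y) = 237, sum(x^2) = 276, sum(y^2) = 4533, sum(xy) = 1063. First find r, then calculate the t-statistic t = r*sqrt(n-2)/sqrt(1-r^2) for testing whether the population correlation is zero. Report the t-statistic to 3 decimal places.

S_xy = nΣxy − ΣxΣy = 14·1063 − 56·237 = 14882 − 13272 = 1610
S_xx = nΣx² − (Σx)² = 14·276 − 56² = 3864 − 3136 = 728
S_yy = nΣy² − (Σy)² = 14·4533 − 237² = 63462 − 56169 = 7293
r = S_xy / √(S_xx·S_yy) = 1610 / √(728·7293) = 1610 / √5309304 = 1610 / 2304.1927 = 0.6987
t = r·√(n−2)/√(1−r²) = 0.6987·√12 / √(1−0.488182) = 2.420368 / 0.715415 = 3.383

3.383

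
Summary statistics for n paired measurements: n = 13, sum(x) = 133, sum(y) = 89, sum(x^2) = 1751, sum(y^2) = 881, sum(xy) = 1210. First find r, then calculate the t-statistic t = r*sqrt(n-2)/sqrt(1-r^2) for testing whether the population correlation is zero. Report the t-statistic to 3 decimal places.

7.764

Numerator: nΣxy − (Σx)(Σy) = 13·1210 − (133)(89) = 3893
Denominator: √[(nΣx²−(Σx)²)(nΣy²−(Σy)²)]
  nΣx²−(Σx)² = 13·1751 − 17689 = 5074;  nΣy²−(Σy)² = 13·881 − 7921 = 3532
  √(5074·3532) = √17921368 = 4233.3637
r = 3893 / 4233.3637 = 0.9196
t = r·√(n−2)/√(1−r²) = 0.9196·√11 / √(1−0.845664) = 3.049968 / 0.392856 = 7.764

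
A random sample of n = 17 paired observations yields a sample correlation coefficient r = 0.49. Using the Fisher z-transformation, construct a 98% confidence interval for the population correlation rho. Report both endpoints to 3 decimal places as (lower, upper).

z_r = atanh(0.49) = 0.536060;  SE = 1/√(n−3) = 1/√14 = 0.267261
z-limits: 0.536060 ± 2.326·0.267261 = 0.536060 ± 0.621649 = [-0.085589, 1.157709]
ρ-limits: (tanh -0.085589, tanh 1.157709) = (-0.085, 0.820)

(-0.085, 0.820)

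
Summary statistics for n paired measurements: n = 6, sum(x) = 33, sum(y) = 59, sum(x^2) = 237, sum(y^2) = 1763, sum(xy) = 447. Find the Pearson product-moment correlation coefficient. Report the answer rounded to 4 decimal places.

0.4781

Numerator: nΣxy − (Σx)(Σy) = 6·447 − (33)(59) = 735
Denominator: √[(nΣx²−(Σx)²)(nΣy²−(Σy)²)]
  nΣx²−(Σx)² = 6·237 − 1089 = 333;  nΣy²−(Σy)² = 6·1763 − 3481 = 7097
  √(333·7097) = √2363301 = 1537.3032
r = 735 / 1537.3032 = 0.4781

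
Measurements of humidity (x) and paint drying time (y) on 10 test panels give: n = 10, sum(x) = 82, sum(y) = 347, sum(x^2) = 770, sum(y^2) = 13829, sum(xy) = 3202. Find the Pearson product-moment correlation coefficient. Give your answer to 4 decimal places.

S_xy = nΣxy − ΣxΣy = 10·3202 − 82·347 = 32020 − 28454 = 3566
S_xx = nΣx² − (Σx)² = 10·770 − 82² = 7700 − 6724 = 976
S_yy = nΣy² − (Σy)² = 10·13829 − 347² = 138290 − 120409 = 17881
r = S_xy / √(S_xx·S_yy) = 3566 / √(976·17881) = 3566 / √17451856 = 3566 / 4177.5419 = 0.8536

0.8536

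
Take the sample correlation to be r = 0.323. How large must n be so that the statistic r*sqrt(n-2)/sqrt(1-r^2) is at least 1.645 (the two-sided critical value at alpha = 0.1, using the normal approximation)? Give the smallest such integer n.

26

Need r·√(n−2)/√(1−r²) ≥ 1.645
√(n−2) ≥ 1.645·√(1−0.104329) / 0.323 = 1.645·0.946399 / 0.323 = 4.8199
n−2 ≥ 23.2314  ⇒  n ≥ 25.2314
Smallest integer n = 26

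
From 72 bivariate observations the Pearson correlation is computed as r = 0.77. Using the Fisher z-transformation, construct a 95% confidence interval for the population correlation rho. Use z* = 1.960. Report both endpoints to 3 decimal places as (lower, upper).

Fisher z: z_r = atanh(r) = ½·ln((1+0.77)/(1−0.77)) = 1.020328
SE(z) = 1/√(n−3) = 1/√69 = 0.120386
95% ⇒ z* = 1.960; margin = 1.960·0.120386 = 0.235957
CI on z-scale: (0.784371, 1.256285)
Back-transform: tanh(0.784371) = 0.655208, tanh(1.256285) = 0.850037

(0.655, 0.850)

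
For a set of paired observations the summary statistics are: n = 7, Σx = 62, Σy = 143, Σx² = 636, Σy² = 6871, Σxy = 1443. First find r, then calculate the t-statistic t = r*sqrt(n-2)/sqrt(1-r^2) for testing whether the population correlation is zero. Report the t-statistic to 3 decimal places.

0.706

Numerator: nΣxy − (Σx)(Σy) = 7·1443 − (62)(143) = 1235
Denominator: √[(nΣx²−(Σx)²)(nΣy²−(Σy)²)]
  nΣx²−(Σx)² = 7·636 − 3844 = 608;  nΣy²−(Σy)² = 7·6871 − 20449 = 27648
  √(608·27648) = √16809984 = 4099.9980
r = 1235 / 4099.9980 = 0.3012
t = r·√(n−2)/√(1−r²) = 0.3012·√5 / √(1−0.090721) = 0.673504 / 0.953561 = 0.706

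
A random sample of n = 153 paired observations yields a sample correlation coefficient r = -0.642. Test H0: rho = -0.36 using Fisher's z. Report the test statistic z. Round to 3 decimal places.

-4.711

z_r = atanh(-0.642) = -0.761569,  z_0 = atanh(-0.36) = -0.376886
SE = 1/√(n−3) = 1/√150 = 0.081650
z = (z_r − z_0)/SE = (-0.761569 − (-0.376886)) / 0.081650 = -0.384683 / 0.081650 = -4.711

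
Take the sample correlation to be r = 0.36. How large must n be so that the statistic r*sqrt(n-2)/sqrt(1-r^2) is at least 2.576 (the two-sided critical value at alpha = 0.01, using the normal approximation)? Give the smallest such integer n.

47

Need r·√(n−2)/√(1−r²) ≥ 2.576
√(n−2) ≥ 2.576·√(1−0.1296) / 0.36 = 2.576·0.932952 / 0.36 = 6.6758
n−2 ≥ 44.5663  ⇒  n ≥ 46.5663
Smallest integer n = 47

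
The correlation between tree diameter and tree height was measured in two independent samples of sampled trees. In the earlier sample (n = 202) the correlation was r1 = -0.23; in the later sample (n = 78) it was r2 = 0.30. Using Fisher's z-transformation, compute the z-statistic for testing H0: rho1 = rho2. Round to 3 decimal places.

-4.013

z1 = atanh(-0.23) = -0.234189,  z2 = atanh(0.30) = 0.309520
SE = √(1/(n1−3) + 1/(n2−3)) = √(1/199 + 1/75) = √(0.0050251 + 0.0133333) = √0.0183584 = 0.135493
z = (z1 − z2)/SE = (-0.234189 − 0.309520) / 0.135493 = -0.543709 / 0.135493 = -4.013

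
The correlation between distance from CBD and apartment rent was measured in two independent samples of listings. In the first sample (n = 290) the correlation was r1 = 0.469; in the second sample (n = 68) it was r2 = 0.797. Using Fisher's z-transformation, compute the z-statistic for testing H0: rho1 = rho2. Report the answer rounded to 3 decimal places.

-4.234

Fisher z-transforms: z1 = atanh(0.469) = 0.508788, z2 = atanh(0.797) = 1.090334; difference d = -0.581546
Var(d) = 1/287 + 1/65 = 0.0034843 + 0.0153846 = 0.0188689
z = d/√Var(d) = -0.581546 / √0.0188689 = -0.581546 / 0.137364 = -4.234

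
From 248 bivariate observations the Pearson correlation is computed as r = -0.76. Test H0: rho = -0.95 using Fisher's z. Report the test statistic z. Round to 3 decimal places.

Fisher z: atanh(-0.76) = -0.996215, atanh(-0.95) = -1.831781
z = (z_r − z_0)·√(n−3) = (-0.996215 − (-1.831781))·√245 = 0.835566 · 15.652476 = 13.079

13.079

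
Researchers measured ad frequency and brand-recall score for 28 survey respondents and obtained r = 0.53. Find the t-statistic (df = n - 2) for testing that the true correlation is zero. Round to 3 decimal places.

1 − r² = 1 − 0.2809 = 0.7191;  √(1−r²) = 0.847998
√(n−2) = √26 = 5.099020
t = r·√(n−2)/√(1−r²) = 0.53 · 5.099020 / 0.847998 = 3.187

3.187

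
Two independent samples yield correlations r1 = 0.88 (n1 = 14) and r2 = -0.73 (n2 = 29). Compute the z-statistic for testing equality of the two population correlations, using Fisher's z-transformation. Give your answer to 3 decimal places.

6.407

z1 = atanh(0.88) = 1.375768,  z2 = atanh(-0.73) = -0.928727
SE = √(1/(n1−3) + 1/(n2−3)) = √(1/11 + 1/26) = √(0.0909091 + 0.0384615) = √0.1293706 = 0.359681
z = (z1 − z2)/SE = (1.375768 − (-0.928727)) / 0.359681 = 2.304495 / 0.359681 = 6.407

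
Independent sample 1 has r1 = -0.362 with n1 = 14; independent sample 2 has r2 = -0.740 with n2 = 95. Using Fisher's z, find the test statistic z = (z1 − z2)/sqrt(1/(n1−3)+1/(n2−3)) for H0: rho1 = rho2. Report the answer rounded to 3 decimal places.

Fisher z-transforms: z1 = atanh(-0.362) = -0.379186, z2 = atanh(-0.740) = -0.950479; difference d = 0.571293
Var(d) = 1/11 + 1/92 = 0.0909091 + 0.0108696 = 0.1017787
z = d/√Var(d) = 0.571293 / √0.1017787 = 0.571293 / 0.319028 = 1.791

1.791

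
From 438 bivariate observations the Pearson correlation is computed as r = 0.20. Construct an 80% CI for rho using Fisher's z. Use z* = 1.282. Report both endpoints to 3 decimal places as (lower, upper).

Fisher z: z_r = atanh(r) = ½·ln((1+0.20)/(1−0.20)) = 0.202733
SE(z) = 1/√(n−3) = 1/√435 = 0.047946
80% ⇒ z* = 1.282; margin = 1.282·0.047946 = 0.061467
CI on z-scale: (0.141266, 0.264200)
Back-transform: tanh(0.141266) = 0.140334, tanh(0.264200) = 0.258220

(0.140, 0.258)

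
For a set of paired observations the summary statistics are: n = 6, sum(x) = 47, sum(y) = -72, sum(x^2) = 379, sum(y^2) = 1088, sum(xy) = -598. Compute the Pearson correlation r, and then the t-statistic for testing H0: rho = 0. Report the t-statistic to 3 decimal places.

-1.908

Numerator: nΣxy − (Σx)(Σy) = 6·(-598) − (47)(-72) = -204
Denominator: √[(nΣx²−(Σx)²)(nΣy²−(Σy)²)]
  nΣx²−(Σx)² = 6·379 − 2209 = 65;  nΣy²−(Σy)² = 6·1088 − 5184 = 1344
  √(65·1344) = √87360 = 295.5673
r = -204 / 295.5673 = -0.6902
t = r·√(n−2)/√(1−r²) = -0.6902·√4 / √(1−0.476376) = -1.380400 / 0.723619 = -1.908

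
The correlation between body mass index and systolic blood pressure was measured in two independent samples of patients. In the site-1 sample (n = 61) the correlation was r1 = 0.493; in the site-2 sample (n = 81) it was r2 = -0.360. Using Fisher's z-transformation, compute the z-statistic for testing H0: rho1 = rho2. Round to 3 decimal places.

Fisher z-transforms: z1 = atanh(0.493) = 0.540016, z2 = atanh(-0.360) = -0.376886; difference d = 0.916902
Var(d) = 1/58 + 1/78 = 0.0172414 + 0.0128205 = 0.0300619
z = d/√Var(d) = 0.916902 / √0.0300619 = 0.916902 / 0.173384 = 5.288

5.288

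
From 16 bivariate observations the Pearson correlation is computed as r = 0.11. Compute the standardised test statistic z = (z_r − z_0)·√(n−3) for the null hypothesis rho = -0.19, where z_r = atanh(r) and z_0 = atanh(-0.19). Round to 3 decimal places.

1.092

z_r = atanh(0.11) = 0.110447,  z_0 = atanh(-0.19) = -0.192337
SE = 1/√(n−3) = 1/√13 = 0.277350
z = (z_r − z_0)/SE = (0.110447 − (-0.192337)) / 0.277350 = 0.302784 / 0.277350 = 1.092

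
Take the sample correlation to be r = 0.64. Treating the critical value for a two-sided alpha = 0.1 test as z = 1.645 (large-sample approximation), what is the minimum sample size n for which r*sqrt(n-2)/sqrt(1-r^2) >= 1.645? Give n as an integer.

6

r√(n−2)/√(1−r²) ≥ 1.645  ⇔  n−2 ≥ (1.645)²·(1−r²)/r²
(1−r²)/r² = (1−0.4096)/0.4096 = 1.4414
n ≥ 2 + 2.706025·1.4414 = 2 + 3.9005 = 5.9005
⌈5.9005⌉ = 6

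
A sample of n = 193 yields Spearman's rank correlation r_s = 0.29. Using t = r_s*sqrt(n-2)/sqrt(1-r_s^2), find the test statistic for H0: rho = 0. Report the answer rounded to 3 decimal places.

1 − r_s² = 1 − 0.0841 = 0.9159;  √(1−r_s²) = 0.957027
√(n−2) = √191 = 13.820275
t = r_s·√(n−2)/√(1−r_s²) = 0.29 · 13.820275 / 0.957027 = 4.188

4.188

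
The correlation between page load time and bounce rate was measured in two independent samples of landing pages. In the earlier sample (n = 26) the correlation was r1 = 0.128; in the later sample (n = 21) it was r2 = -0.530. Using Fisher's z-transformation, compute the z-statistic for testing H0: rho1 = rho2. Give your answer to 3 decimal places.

2.284

Fisher z-transforms: z1 = atanh(0.128) = 0.128706, z2 = atanh(-0.530) = -0.590145; difference d = 0.718851
Var(d) = 1/23 + 1/18 = 0.0434783 + 0.0555556 = 0.0990339
z = d/√Var(d) = 0.718851 / √0.0990339 = 0.718851 / 0.314697 = 2.284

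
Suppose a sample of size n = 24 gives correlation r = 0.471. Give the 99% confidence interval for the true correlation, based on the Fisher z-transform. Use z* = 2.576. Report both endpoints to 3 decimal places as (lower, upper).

(-0.051, 0.791)

Fisher z: z_r = atanh(r) = ½·ln((1+0.471)/(1−0.471)) = 0.511355
SE(z) = 1/√(n−3) = 1/√21 = 0.218218
99% ⇒ z* = 2.576; margin = 2.576·0.218218 = 0.562130
CI on z-scale: (-0.050775, 1.073485)
Back-transform: tanh(-0.050775) = -0.050731, tanh(1.073485) = 0.790771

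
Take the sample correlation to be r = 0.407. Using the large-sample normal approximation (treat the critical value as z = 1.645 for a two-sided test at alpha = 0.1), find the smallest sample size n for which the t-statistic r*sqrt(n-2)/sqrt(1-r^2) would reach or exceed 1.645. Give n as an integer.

r√(n−2)/√(1−r²) ≥ 1.645  ⇔  n−2 ≥ (1.645)²·(1−r²)/r²
(1−r²)/r² = (1−0.165649)/0.165649 = 5.0369
n ≥ 2 + 2.706025·5.0369 = 2 + 13.6300 = 15.6300
⌈15.6300⌉ = 16

16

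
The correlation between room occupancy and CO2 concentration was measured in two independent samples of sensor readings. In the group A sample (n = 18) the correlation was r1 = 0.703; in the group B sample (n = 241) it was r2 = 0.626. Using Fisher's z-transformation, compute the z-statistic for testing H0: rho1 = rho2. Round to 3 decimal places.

0.520

z1 = atanh(0.703) = 0.873207,  z2 = atanh(0.626) = 0.734811
SE = √(1/(n1−3) + 1/(n2−3)) = √(1/15 + 1/238) = √(0.0666667 + 0.0042017) = √0.0708684 = 0.266211
z = (z1 − z2)/SE = (0.873207 − 0.734811) / 0.266211 = 0.138396 / 0.266211 = 0.520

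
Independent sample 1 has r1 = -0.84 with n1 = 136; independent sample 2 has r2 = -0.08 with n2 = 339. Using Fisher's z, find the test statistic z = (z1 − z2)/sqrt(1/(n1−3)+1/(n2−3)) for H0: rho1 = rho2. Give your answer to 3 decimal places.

-11.138

Fisher z-transforms: z1 = atanh(-0.84) = -1.221174, z2 = atanh(-0.08) = -0.080171; difference d = -1.141003
Var(d) = 1/133 + 1/336 = 0.0075188 + 0.0029762 = 0.0104950
z = d/√Var(d) = -1.141003 / √0.0104950 = -1.141003 / 0.102445 = -11.138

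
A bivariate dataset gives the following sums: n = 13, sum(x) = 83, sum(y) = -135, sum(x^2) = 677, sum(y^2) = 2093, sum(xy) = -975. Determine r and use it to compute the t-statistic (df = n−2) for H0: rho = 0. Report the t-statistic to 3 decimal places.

Numerator: nΣxy − (Σx)(Σy) = 13·(-975) − (83)(-135) = -1470
Denominator: √[(nΣx²−(Σx)²)(nΣy²−(Σy)²)]
  nΣx²−(Σx)² = 13·677 − 6889 = 1912;  nΣy²−(Σy)² = 13·2093 − 18225 = 8984
  √(1912·8984) = √17177408 = 4144.5637
r = -1470 / 4144.5637 = -0.3547
t = r·√(n−2)/√(1−r²) = -0.3547·√11 / √(1−0.125812) = -1.176407 / 0.934980 = -1.258

-1.258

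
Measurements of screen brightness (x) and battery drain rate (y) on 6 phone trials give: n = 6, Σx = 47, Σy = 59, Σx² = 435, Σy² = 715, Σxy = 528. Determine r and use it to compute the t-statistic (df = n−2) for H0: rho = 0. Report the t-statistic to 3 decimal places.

1.925

Numerator: nΣxy − (Σx)(Σy) = 6·528 − (47)(59) = 395
Denominator: √[(nΣx²−(Σx)²)(nΣy²−(Σy)²)]
  nΣx²−(Σx)² = 6·435 − 2209 = 401;  nΣy²−(Σy)² = 6·715 − 3481 = 809
  √(401·809) = √324409 = 569.5691
r = 395 / 569.5691 = 0.6935
t = r·√(n−2)/√(1−r²) = 0.6935·√4 / √(1−0.480942) = 1.387000 / 0.720457 = 1.925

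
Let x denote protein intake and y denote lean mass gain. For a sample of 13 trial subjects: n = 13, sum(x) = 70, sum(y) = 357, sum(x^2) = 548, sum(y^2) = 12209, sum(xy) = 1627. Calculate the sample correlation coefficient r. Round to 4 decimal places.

-0.4604

Numerator: nΣxy − (Σx)(Σy) = 13·1627 − (70)(357) = -3839
Denominator: √[(nΣx²−(Σx)²)(nΣy²−(Σy)²)]
  nΣx²−(Σx)² = 13·548 − 4900 = 2224;  nΣy²−(Σy)² = 13·12209 − 127449 = 31268
  √(2224·31268) = √69540032 = 8339.0666
r = -3839 / 8339.0666 = -0.4604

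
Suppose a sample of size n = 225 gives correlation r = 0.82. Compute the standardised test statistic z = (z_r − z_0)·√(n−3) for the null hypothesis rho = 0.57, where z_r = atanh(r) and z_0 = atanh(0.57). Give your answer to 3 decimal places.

7.588

z_r = atanh(0.82) = 1.156817,  z_0 = atanh(0.57) = 0.647523
SE = 1/√(n−3) = 1/√222 = 0.067116
z = (z_r − z_0)/SE = (1.156817 − 0.647523) / 0.067116 = 0.509294 / 0.067116 = 7.588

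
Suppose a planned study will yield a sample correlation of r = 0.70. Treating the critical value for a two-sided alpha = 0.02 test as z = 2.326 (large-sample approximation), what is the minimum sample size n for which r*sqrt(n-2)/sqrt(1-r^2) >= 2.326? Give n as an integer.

Need r·√(n−2)/√(1−r²) ≥ 2.326
√(n−2) ≥ 2.326·√(1−0.4900) / 0.70 = 2.326·0.714143 / 0.70 = 2.3730
n−2 ≥ 5.6311  ⇒  n ≥ 7.6311
Smallest integer n = 8

8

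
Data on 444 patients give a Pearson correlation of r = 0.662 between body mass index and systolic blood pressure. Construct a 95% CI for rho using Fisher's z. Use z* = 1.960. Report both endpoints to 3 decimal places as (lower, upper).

(0.606, 0.711)

z_r = atanh(0.662) = 0.796366;  SE = 1/√(n−3) = 1/√441 = 0.047619
z-limits: 0.796366 ± 1.960·0.047619 = 0.796366 ± 0.093333 = [0.703033, 0.889699]
ρ-limits: (tanh 0.703033, tanh 0.889699) = (0.606, 0.711)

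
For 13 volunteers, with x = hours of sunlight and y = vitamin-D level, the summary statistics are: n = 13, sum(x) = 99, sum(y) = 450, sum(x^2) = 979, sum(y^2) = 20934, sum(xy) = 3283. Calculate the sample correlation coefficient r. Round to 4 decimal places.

Numerator: nΣxy − (Σx)(Σy) = 13·3283 − (99)(450) = -1871
Denominator: √[(nΣx²−(Σx)²)(nΣy²−(Σy)²)]
  nΣx²−(Σx)² = 13·979 − 9801 = 2926;  nΣy²−(Σy)² = 13·20934 − 202500 = 69642
  √(2926·69642) = √203772492 = 14274.8903
r = -1871 / 14274.8903 = -0.1311

-0.1311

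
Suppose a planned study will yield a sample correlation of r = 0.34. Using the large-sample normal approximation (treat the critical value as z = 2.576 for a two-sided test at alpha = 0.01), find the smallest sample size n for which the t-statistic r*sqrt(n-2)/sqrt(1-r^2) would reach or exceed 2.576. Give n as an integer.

53

r√(n−2)/√(1−r²) ≥ 2.576  ⇔  n−2 ≥ (2.576)²·(1−r²)/r²
(1−r²)/r² = (1−0.1156)/0.1156 = 7.6505
n ≥ 2 + 6.635776·7.6505 = 2 + 50.7670 = 52.7670
⌈52.7670⌉ = 53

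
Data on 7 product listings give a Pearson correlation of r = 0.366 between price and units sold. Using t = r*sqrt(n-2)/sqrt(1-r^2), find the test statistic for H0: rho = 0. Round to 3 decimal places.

0.879

t = r·√(n−2) / √(1−r²) with r = 0.366, n = 7
  = 0.366·√5 / √(1 − 0.133956)
  = 0.366·2.236068 / 0.930615
  = 0.818401 / 0.930615 = 0.879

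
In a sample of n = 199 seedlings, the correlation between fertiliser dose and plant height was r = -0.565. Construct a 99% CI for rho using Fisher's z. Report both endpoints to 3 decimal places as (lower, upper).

(-0.677, -0.427)

Fisher z: z_r = atanh(r) = ½·ln((1+(-0.565))/(1−(-0.565))) = -0.640148
SE(z) = 1/√(n−3) = 1/√196 = 0.071429
99% ⇒ z* = 2.576; margin = 2.576·0.071429 = 0.184001
CI on z-scale: (-0.824149, -0.456147)
Back-transform: tanh(-0.824149) = -0.677322, tanh(-0.456147) = -0.426939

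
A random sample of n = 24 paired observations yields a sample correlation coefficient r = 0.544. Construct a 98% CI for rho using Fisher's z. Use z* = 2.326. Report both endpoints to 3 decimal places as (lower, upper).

(0.102, 0.807)

z_r = atanh(0.544) = 0.609819;  SE = 1/√(n−3) = 1/√21 = 0.218218
z-limits: 0.609819 ± 2.326·0.218218 = 0.609819 ± 0.507575 = [0.102244, 1.117394]
ρ-limits: (tanh 0.102244, tanh 1.117394) = (0.102, 0.807)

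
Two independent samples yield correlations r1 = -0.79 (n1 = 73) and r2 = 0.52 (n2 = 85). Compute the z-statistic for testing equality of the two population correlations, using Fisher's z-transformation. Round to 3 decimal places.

-10.126

Fisher z-transforms: z1 = atanh(-0.79) = -1.071432, z2 = atanh(0.52) = 0.576340; difference d = -1.647772
Var(d) = 1/70 + 1/82 = 0.0142857 + 0.0121951 = 0.0264808
z = d/√Var(d) = -1.647772 / √0.0264808 = -1.647772 / 0.162729 = -10.126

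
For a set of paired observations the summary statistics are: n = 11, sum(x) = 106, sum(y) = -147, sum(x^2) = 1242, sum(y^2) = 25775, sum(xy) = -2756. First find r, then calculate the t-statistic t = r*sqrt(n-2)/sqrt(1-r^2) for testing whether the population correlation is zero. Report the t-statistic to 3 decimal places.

-2.161

S_xy = nΣxy − ΣxΣy = 11·(-2756) − 106·(-147) = -30316 − (-15582) = -14734
S_xx = nΣx² − (Σx)² = 11·1242 − 106² = 13662 − 11236 = 2426
S_yy = nΣy² − (Σy)² = 11·25775 − (-147)² = 283525 − 21609 = 261916
r = S_xy / √(S_xx·S_yy) = -14734 / √(2426·261916) = -14734 / √635408216 = -14734 / 25207.3048 = -0.5845
t = r·√(n−2)/√(1−r²) = -0.5845·√9 / √(1−0.341640) = -1.753500 / 0.811394 = -2.161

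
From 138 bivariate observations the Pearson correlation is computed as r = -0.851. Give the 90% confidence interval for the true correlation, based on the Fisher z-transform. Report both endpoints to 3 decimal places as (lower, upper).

Fisher z: z_r = atanh(r) = ½·ln((1+(-0.851))/(1−(-0.851))) = -1.259768
SE(z) = 1/√(n−3) = 1/√135 = 0.086066
90% ⇒ z* = 1.645; margin = 1.645·0.086066 = 0.141579
CI on z-scale: (-1.401347, -1.118189)
Back-transform: tanh(-1.401347) = -0.885642, tanh(-1.118189) = -0.806938

(-0.886, -0.807)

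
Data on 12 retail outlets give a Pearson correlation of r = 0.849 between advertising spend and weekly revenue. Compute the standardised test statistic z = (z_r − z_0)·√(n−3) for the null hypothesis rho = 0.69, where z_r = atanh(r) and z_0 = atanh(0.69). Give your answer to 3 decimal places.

1.214

z_r = atanh(0.849) = 1.252560,  z_0 = atanh(0.69) = 0.847956
SE = 1/√(n−3) = 1/√9 = 0.333333
z = (z_r − z_0)/SE = (1.252560 − 0.847956) / 0.333333 = 0.404604 / 0.333333 = 1.214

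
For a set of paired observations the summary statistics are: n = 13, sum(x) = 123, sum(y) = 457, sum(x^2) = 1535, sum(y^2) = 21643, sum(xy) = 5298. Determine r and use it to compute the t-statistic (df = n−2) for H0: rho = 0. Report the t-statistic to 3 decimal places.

3.050

Numerator: nΣxy − (Σx)(Σy) = 13·5298 − (123)(457) = 12663
Denominator: √[(nΣx²−(Σx)²)(nΣy²−(Σy)²)]
  nΣx²−(Σx)² = 13·1535 − 15129 = 4826;  nΣy²−(Σy)² = 13·21643 − 208849 = 72510
  √(4826·72510) = √349933260 = 18706.5031
r = 12663 / 18706.5031 = 0.6769
t = r·√(n−2)/√(1−r²) = 0.6769·√11 / √(1−0.458194) = 2.245023 / 0.736075 = 3.050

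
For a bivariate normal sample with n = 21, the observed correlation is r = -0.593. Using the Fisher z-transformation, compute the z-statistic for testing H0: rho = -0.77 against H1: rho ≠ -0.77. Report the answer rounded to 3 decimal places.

Fisher z: atanh(-0.593) = -0.682281, atanh(-0.77) = -1.020328
z = (z_r − z_0)·√(n−3) = (-0.682281 − (-1.020328))·√18 = 0.338047 · 4.242641 = 1.434

1.434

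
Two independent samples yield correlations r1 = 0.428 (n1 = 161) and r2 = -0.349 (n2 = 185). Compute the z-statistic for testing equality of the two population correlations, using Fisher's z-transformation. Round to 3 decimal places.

z1 = atanh(0.428) = 0.457446,  z2 = atanh(-0.349) = -0.364305
SE = √(1/(n1−3) + 1/(n2−3)) = √(1/158 + 1/182) = √(0.0063291 + 0.0054945) = √0.0118236 = 0.108736
z = (z1 − z2)/SE = (0.457446 − (-0.364305)) / 0.108736 = 0.821751 / 0.108736 = 7.557

7.557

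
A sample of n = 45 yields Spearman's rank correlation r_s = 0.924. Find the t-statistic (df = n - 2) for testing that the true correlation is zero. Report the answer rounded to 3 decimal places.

1 − r_s² = 1 − 0.853776 = 0.146224;  √(1−r_s²) = 0.382392
√(n−2) = √43 = 6.557439
t = r_s·√(n−2)/√(1−r_s²) = 0.924 · 6.557439 / 0.382392 = 15.845

15.845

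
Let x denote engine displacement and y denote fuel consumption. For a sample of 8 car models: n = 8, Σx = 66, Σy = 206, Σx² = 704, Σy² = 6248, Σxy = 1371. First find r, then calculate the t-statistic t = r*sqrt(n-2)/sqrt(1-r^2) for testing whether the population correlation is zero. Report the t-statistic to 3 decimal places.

-3.900

Numerator: nΣxy − (Σx)(Σy) = 8·1371 − (66)(206) = -2628
Denominator: √[(nΣx²−(Σx)²)(nΣy²−(Σy)²)]
  nΣx²−(Σx)² = 8·704 − 4356 = 1276;  nΣy²−(Σy)² = 8·6248 − 42436 = 7548
  √(1276·7548) = √9631248 = 3103.4252
r = -2628 / 3103.4252 = -0.8468
t = r·√(n−2)/√(1−r²) = -0.8468·√6 / √(1−0.717070) = -2.074228 / 0.531912 = -3.900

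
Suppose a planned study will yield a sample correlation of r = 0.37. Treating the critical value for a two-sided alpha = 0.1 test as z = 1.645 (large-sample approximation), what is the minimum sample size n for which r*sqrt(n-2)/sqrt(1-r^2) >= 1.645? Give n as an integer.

20

r√(n−2)/√(1−r²) ≥ 1.645  ⇔  n−2 ≥ (1.645)²·(1−r²)/r²
(1−r²)/r² = (1−0.1369)/0.1369 = 6.3046
n ≥ 2 + 2.706025·6.3046 = 2 + 17.0604 = 19.0604
⌈19.0604⌉ = 20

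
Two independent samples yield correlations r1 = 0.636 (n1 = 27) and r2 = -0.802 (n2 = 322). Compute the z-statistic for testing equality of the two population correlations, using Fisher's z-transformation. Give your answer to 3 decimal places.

8.767

Fisher z-transforms: z1 = atanh(0.636) = 0.751428, z2 = atanh(-0.802) = -1.104193; difference d = 1.855621
Var(d) = 1/24 + 1/319 = 0.0416667 + 0.0031348 = 0.0448015
z = d/√Var(d) = 1.855621 / √0.0448015 = 1.855621 / 0.211664 = 8.767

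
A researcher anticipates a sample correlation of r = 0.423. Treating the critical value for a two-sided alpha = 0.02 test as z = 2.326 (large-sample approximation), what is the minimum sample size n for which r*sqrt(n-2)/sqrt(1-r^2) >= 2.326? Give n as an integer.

r√(n−2)/√(1−r²) ≥ 2.326  ⇔  n−2 ≥ (2.326)²·(1−r²)/r²
(1−r²)/r² = (1−0.178929)/0.178929 = 4.5888
n ≥ 2 + 5.410276·4.5888 = 2 + 24.8267 = 26.8267
⌈26.8267⌉ = 27

27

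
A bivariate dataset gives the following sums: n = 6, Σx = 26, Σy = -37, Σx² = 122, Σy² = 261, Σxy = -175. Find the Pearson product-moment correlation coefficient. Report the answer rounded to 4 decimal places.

S_xy = nΣxy − ΣxΣy = 6·(-175) − 26·(-37) = -1050 − (-962) = -88
S_xx = nΣx² − (Σx)² = 6·122 − 26² = 732 − 676 = 56
S_yy = nΣy² − (Σy)² = 6·261 − (-37)² = 1566 − 1369 = 197
r = S_xy / √(S_xx·S_yy) = -88 / √(56·197) = -88 / √11032 = -88 / 105.0333 = -0.8378

-0.8378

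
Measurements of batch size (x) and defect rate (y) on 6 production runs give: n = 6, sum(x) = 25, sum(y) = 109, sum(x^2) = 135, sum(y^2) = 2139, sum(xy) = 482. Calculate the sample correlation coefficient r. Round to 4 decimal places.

Numerator: nΣxy − (Σx)(Σy) = 6·482 − (25)(109) = 167
Denominator: √[(nΣx²−(Σx)²)(nΣy²−(Σy)²)]
  nΣx²−(Σx)² = 6·135 − 625 = 185;  nΣy²−(Σy)² = 6·2139 − 11881 = 953
  √(185·953) = √176305 = 419.8869
r = 167 / 419.8869 = 0.3977

0.3977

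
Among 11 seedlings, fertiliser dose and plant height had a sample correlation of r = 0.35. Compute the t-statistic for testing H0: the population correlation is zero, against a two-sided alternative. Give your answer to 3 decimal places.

1 − r² = 1 − 0.1225 = 0.8775;  √(1−r²) = 0.936750
√(n−2) = √9 = 3.000000
t = r·√(n−2)/√(1−r²) = 0.35 · 3.000000 / 0.936750 = 1.121

1.121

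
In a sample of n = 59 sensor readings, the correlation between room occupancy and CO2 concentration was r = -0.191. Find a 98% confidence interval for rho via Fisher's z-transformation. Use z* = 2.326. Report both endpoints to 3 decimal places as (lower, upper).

Fisher z: z_r = atanh(r) = ½·ln((1+(-0.191))/(1−(-0.191))) = -0.193375
SE(z) = 1/√(n−3) = 1/√56 = 0.133631
98% ⇒ z* = 2.326; margin = 2.326·0.133631 = 0.310826
CI on z-scale: (-0.504201, 0.117451)
Back-transform: tanh(-0.504201) = -0.465415, tanh(0.117451) = 0.116914

(-0.465, 0.117)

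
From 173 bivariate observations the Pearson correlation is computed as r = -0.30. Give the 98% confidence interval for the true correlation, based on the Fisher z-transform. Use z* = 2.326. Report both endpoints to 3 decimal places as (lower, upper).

z_r = atanh(-0.30) = -0.309520;  SE = 1/√(n−3) = 1/√170 = 0.076696
z-limits: -0.309520 ± 2.326·0.076696 = -0.309520 ± 0.178395 = [-0.487915, -0.131125]
ρ-limits: (tanh -0.487915, tanh -0.131125) = (-0.453, -0.130)

(-0.453, -0.130)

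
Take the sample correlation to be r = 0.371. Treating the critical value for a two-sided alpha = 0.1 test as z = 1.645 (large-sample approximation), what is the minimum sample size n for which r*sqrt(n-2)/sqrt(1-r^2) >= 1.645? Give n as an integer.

Need r·√(n−2)/√(1−r²) ≥ 1.645
√(n−2) ≥ 1.645·√(1−0.137641) / 0.371 = 1.645·0.928633 / 0.371 = 4.1175
n−2 ≥ 16.9538  ⇒  n ≥ 18.9538
Smallest integer n = 19

19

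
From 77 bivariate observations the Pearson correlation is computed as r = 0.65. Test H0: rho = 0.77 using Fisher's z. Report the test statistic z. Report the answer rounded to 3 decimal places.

Fisher z: atanh(0.65) = 0.775299, atanh(0.77) = 1.020328
z = (z_r − z_0)·√(n−3) = (0.775299 − 1.020328)·√74 = -0.245029 · 8.602325 = -2.108

-2.108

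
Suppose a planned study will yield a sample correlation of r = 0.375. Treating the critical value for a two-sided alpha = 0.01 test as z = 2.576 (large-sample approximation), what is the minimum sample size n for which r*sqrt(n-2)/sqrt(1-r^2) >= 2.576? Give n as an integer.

Need r·√(n−2)/√(1−r²) ≥ 2.576
√(n−2) ≥ 2.576·√(1−0.140625) / 0.375 = 2.576·0.927025 / 0.375 = 6.3680
n−2 ≥ 40.5514  ⇒  n ≥ 42.5514
Smallest integer n = 43

43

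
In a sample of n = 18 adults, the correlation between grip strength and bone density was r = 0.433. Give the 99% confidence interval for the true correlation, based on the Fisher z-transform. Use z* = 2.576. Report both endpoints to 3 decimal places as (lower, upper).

z_r = atanh(0.433) = 0.463583;  SE = 1/√(n−3) = 1/√15 = 0.258199
z-limits: 0.463583 ± 2.576·0.258199 = 0.463583 ± 0.665121 = [-0.201538, 1.128704]
ρ-limits: (tanh -0.201538, tanh 1.128704) = (-0.199, 0.811)

(-0.199, 0.811)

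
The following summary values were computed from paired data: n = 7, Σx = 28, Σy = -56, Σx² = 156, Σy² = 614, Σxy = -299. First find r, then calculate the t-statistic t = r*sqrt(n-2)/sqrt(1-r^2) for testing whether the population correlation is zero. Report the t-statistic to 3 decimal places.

-4.093

S_xy = nΣxy − ΣxΣy = 7·(-299) − 28·(-56) = -2093 − (-1568) = -525
S_xx = nΣx² − (Σx)² = 7·156 − 28² = 1092 − 784 = 308
S_yy = nΣy² − (Σy)² = 7·614 − (-56)² = 4298 − 3136 = 1162
r = S_xy / √(S_xx·S_yy) = -525 / √(308·1162) = -525 / √357896 = -525 / 598.2441 = -0.8776
t = r·√(n−2)/√(1−r²) = -0.8776·√5 / √(1−0.770182) = -1.962373 / 0.479393 = -4.093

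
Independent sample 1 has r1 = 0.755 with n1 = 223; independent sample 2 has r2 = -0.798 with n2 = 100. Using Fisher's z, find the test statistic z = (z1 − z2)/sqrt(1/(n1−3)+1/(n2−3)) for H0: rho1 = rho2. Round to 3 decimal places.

z1 = atanh(0.755) = 0.984483,  z2 = atanh(-0.798) = -1.093081
SE = √(1/(n1−3) + 1/(n2−3)) = √(1/220 + 1/97) = √(0.0045455 + 0.0103093) = √0.0148548 = 0.121880
z = (z1 − z2)/SE = (0.984483 − (-1.093081)) / 0.121880 = 2.077564 / 0.121880 = 17.046

17.046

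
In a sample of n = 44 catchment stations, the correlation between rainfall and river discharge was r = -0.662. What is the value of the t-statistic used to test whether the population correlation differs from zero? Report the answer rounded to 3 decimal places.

-5.724

1 − r² = 1 − 0.438244 = 0.561756;  √(1−r²) = 0.749504
√(n−2) = √42 = 6.480741
t = r·√(n−2)/√(1−r²) = -0.662 · 6.480741 / 0.749504 = -5.724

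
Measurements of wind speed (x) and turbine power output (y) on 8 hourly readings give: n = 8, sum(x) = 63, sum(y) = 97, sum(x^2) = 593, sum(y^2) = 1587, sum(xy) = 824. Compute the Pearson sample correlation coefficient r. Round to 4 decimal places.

0.3014

Numerator: nΣxy − (Σx)(Σy) = 8·824 − (63)(97) = 481
Denominator: √[(nΣx²−(Σx)²)(nΣy²−(Σy)²)]
  nΣx²−(Σx)² = 8·593 − 3969 = 775;  nΣy²−(Σy)² = 8·1587 − 9409 = 3287
  √(775·3287) = √2547425 = 1596.0655
r = 481 / 1596.0655 = 0.3014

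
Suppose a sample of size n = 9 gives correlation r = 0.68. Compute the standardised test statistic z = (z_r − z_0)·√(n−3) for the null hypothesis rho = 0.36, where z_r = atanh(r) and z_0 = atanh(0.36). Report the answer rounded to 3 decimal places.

1.108

z_r = atanh(0.68) = 0.829114,  z_0 = atanh(0.36) = 0.376886
SE = 1/√(n−3) = 1/√6 = 0.408248
z = (z_r − z_0)/SE = (0.829114 − 0.376886) / 0.408248 = 0.452228 / 0.408248 = 1.108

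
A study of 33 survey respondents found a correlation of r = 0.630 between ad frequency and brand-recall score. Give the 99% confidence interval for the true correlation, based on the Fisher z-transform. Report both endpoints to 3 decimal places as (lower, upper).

(0.265, 0.837)

z_r = atanh(0.630) = 0.741416;  SE = 1/√(n−3) = 1/√30 = 0.182574
z-limits: 0.741416 ± 2.576·0.182574 = 0.741416 ± 0.470311 = [0.271105, 1.211727]
ρ-limits: (tanh 0.271105, tanh 1.211727) = (0.265, 0.837)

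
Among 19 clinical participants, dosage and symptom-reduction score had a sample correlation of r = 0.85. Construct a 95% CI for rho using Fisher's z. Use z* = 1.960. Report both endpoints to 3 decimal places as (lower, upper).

(0.645, 0.941)

Fisher z: z_r = atanh(r) = ½·ln((1+0.85)/(1−0.85)) = 1.256153
SE(z) = 1/√(n−3) = 1/√16 = 0.250000
95% ⇒ z* = 1.960; margin = 1.960·0.250000 = 0.490000
CI on z-scale: (0.766153, 1.746153)
Back-transform: tanh(0.766153) = 0.644687, tanh(1.746153) = 0.940936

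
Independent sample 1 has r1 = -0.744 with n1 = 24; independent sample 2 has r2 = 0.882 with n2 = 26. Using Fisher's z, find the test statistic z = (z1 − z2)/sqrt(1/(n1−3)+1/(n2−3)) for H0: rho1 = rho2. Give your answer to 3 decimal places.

-7.766

Fisher z-transforms: z1 = atanh(-0.744) = -0.959380, z2 = atanh(0.882) = 1.384703; difference d = -2.344083
Var(d) = 1/21 + 1/23 = 0.0476190 + 0.0434783 = 0.0910973
z = d/√Var(d) = -2.344083 / √0.0910973 = -2.344083 / 0.301823 = -7.766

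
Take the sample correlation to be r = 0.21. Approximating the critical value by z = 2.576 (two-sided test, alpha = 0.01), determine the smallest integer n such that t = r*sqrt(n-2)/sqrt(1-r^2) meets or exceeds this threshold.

r√(n−2)/√(1−r²) ≥ 2.576  ⇔  n−2 ≥ (2.576)²·(1−r²)/r²
(1−r²)/r² = (1−0.0441)/0.0441 = 21.6757
n ≥ 2 + 6.635776·21.6757 = 2 + 143.8351 = 145.8351
⌈145.8351⌉ = 146

146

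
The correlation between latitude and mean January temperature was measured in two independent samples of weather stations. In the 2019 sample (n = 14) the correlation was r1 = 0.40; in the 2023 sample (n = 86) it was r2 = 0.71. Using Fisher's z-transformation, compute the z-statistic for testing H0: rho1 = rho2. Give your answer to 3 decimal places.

-1.445

Fisher z-transforms: z1 = atanh(0.40) = 0.423649, z2 = atanh(0.71) = 0.887184; difference d = -0.463535
Var(d) = 1/11 + 1/83 = 0.0909091 + 0.0120482 = 0.1029573
z = d/√Var(d) = -0.463535 / √0.1029573 = -0.463535 / 0.320870 = -1.445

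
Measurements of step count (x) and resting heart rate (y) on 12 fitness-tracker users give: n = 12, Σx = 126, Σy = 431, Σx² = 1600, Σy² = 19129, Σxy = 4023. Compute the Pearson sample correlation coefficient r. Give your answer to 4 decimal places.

-0.4998

S_xy = nΣxy − ΣxΣy = 12·4023 − 126·431 = 48276 − 54306 = -6030
S_xx = nΣx² − (Σx)² = 12·1600 − 126² = 19200 − 15876 = 3324
S_yy = nΣy² − (Σy)² = 12·19129 − 431² = 229548 − 185761 = 43787
r = S_xy / √(S_xx·S_yy) = -6030 / √(3324·43787) = -6030 / √145547988 = -6030 / 12064.3271 = -0.4998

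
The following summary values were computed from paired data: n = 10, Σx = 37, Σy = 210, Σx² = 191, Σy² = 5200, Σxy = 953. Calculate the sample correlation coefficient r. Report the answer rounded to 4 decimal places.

S_xy = nΣxy − ΣxΣy = 10·953 − 37·210 = 9530 − 7770 = 1760
S_xx = nΣx² − (Σx)² = 10·191 − 37² = 1910 − 1369 = 541
S_yy = nΣy² − (Σy)² = 10·5200 − 210² = 52000 − 44100 = 7900
r = S_xy / √(S_xx·S_yy) = 1760 / √(541·7900) = 1760 / √4273900 = 1760 / 2067.3413 = 0.8513

0.8513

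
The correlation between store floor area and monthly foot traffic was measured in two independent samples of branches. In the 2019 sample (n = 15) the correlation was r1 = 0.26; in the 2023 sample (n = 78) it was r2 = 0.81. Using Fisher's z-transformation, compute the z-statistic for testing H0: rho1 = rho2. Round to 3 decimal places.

z1 = atanh(0.26) = 0.266108,  z2 = atanh(0.81) = 1.127029
SE = √(1/(n1−3) + 1/(n2−3)) = √(1/12 + 1/75) = √(0.0833333 + 0.0133333) = √0.0966666 = 0.310913
z = (z1 − z2)/SE = (0.266108 − 1.127029) / 0.310913 = -0.860921 / 0.310913 = -2.769

-2.769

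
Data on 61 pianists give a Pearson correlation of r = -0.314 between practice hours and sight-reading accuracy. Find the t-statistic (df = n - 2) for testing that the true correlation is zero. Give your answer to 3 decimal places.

-2.540

1 − r² = 1 − 0.098596 = 0.901404;  √(1−r²) = 0.949423
√(n−2) = √59 = 7.681146
t = r·√(n−2)/√(1−r²) = -0.314 · 7.681146 / 0.949423 = -2.540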